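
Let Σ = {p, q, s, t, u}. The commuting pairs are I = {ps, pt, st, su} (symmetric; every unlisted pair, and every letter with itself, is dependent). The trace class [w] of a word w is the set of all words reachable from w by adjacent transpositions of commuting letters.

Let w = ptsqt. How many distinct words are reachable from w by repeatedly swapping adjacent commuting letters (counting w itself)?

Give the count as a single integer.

6

#0=p has no predecessor
#1=t has no predecessor
#2=s has no predecessor
#3=q depends on [0:p, 1:t, 2:s]
#4=t depends on [3:q]
sources: [0:p, 1:t, 2:s]
N(rest) = Σ N(rest − s) over sources s of rest; N(one piece) = 1:
  size 1 → [4]=1
  size 2 → [3,4]=1
  size 3 → [0,3,4]=1  [1,3,4]=1  [2,3,4]=1
  first=0(p) contributes 2
  first=1(t) contributes 2
  first=2(s) contributes 2
|[w]| = 6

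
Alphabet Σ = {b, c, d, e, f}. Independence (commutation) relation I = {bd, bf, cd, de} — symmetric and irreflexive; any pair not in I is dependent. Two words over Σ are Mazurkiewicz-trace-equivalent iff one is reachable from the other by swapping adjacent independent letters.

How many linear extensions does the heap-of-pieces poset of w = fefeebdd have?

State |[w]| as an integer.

10

#0=f has no predecessor
#1=e depends on [0:f]
#2=f depends on [1:e]
#3=e depends on [2:f]
#4=e depends on [3:e]
#5=b depends on [4:e]
#6=d depends on [2:f]
#7=d depends on [6:d]
sources: [0:f]
N(rest) = Σ N(rest − s) over sources s of rest; N(one piece) = 1:
  size 1 → [5]=1  [7]=1
  size 2 → [4,5]=1  [5,7]=2  [6,7]=1
  size 3 → [3,4,5]=1  [4,5,7]=3  [5,6,7]=3
  size 4 → [3,4,5,7]=4  [4,5,6,7]=6
  size 5 → [3,4,5,6,7]=10
  size 6 → [2,3,4,5,6,7]=10
  first=0(f) contributes 10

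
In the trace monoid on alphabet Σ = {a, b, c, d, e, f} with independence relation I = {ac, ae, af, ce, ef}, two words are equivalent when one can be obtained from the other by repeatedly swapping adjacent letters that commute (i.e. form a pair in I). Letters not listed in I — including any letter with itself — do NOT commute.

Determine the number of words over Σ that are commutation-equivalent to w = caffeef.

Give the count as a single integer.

105

0(c) covers ∅
1(a) covers ∅
2(f) covers 0:c
3(f) covers 2:f
4(e) covers ∅
5(e) covers 4:e
6(f) covers 3:f
floor of heap: 0:c, 1:a, 4:e
completions by unplaced set U, small U first (add the entries for U minus each lowest piece of U):
  |U|=1: {1}:1  {5}:1  {6}:1
  |U|=2: {1,5}:2  {1,6}:2  {3,6}:1  {4,5}:1  {5,6}:2
  |U|=3: {1,3,6}:3  {1,4,5}:3  {1,5,6}:6  {2,3,6}:1  {3,5,6}:3  {4,5,6}:3
  |U|=4: {0,2,3,6}:1  {1,2,3,6}:4  {1,3,5,6}:12  {1,4,5,6}:12  {2,3,5,6}:4  {3,4,5,6}:6
  |U|=5: {0,1,2,3,6}:5  {0,2,3,5,6}:5  {1,2,3,5,6}:20  {1,3,4,5,6}:30  {2,3,4,5,6}:10
  start at 0(c): 60
  start at 1(a): 15
  start at 4(e): 30
sum over floor = 105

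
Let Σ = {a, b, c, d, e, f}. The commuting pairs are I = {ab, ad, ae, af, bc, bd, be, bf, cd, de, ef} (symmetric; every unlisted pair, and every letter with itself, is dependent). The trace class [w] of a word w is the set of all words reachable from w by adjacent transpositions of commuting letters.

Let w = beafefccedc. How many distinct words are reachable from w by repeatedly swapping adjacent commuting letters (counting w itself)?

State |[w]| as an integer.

0(b) covers ∅
1(e) covers ∅
2(a) covers ∅
3(f) covers ∅
4(e) covers 1:e
5(f) covers 3:f
6(c) covers 2:a, 4:e, 5:f
7(c) covers 6:c
8(e) covers 7:c
9(d) covers 5:f
10(c) covers 8:e
floor of heap: 0:b, 1:e, 2:a, 3:f
completions by unplaced set U, small U first (add the entries for U minus each lowest piece of U):
  |U|=1: {0}:1  {9}:1  {10}:1
  |U|=2: {0,9}:2  {0,10}:2  {8,10}:1  {9,10}:2
  |U|=3: {0,8,10}:3  {0,9,10}:6  {7,8,10}:1  {8,9,10}:3
  |U|=4: {0,7,8,10}:4  {0,8,9,10}:12  {6,7,8,10}:1  {7,8,9,10}:4
  |U|=5: {0,6,7,8,10}:5  {0,7,8,9,10}:20  {2,6,7,8,10}:1  {4,6,7,8,10}:1  {6,7,8,9,10}:5
  |U|=6: {0,2,6,7,8,10}:6  {0,4,6,7,8,10}:6  {0,6,7,8,9,10}:30  {1,4,6,7,8,10}:1  {2,4,6,7,8,10}:2  {2,6,7,8,9,10}:6  {4,6,7,8,9,10}:6  {5,6,7,8,9,10}:5
  |U|=7: {0,1,4,6,7,8,10}:7  {0,2,4,6,7,8,10}:14  {0,2,6,7,8,9,10}:42  {0,4,6,7,8,9,10}:42  {0,5,6,7,8,9,10}:35  {1,2,4,6,7,8,10}:3  {1,4,6,7,8,9,10}:7  {2,4,6,7,8,9,10}:14  {2,5,6,7,8,9,10}:11  {3,5,6,7,8,9,10}:5  {4,5,6,7,8,9,10}:11
  |U|=8: {0,1,2,4,6,7,8,10}:24  {0,1,4,6,7,8,9,10}:56  {0,2,4,6,7,8,9,10}:112  {0,2,5,6,7,8,9,10}:88  {0,3,5,6,7,8,9,10}:40  {0,4,5,6,7,8,9,10}:88  {1,2,4,6,7,8,9,10}:24  {1,4,5,6,7,8,9,10}:18  {2,3,5,6,7,8,9,10}:16  {2,4,5,6,7,8,9,10}:36  {3,4,5,6,7,8,9,10}:16
  |U|=9: {0,1,2,4,6,7,8,9,10}:216  {0,1,4,5,6,7,8,9,10}:162  {0,2,3,5,6,7,8,9,10}:144  {0,2,4,5,6,7,8,9,10}:324  {0,3,4,5,6,7,8,9,10}:144  {1,2,4,5,6,7,8,9,10}:78  {1,3,4,5,6,7,8,9,10}:34  {2,3,4,5,6,7,8,9,10}:68
  start at 0(b): 180
  start at 1(e): 680
  start at 2(a): 340
  start at 3(f): 780
sum over floor = 1980

1980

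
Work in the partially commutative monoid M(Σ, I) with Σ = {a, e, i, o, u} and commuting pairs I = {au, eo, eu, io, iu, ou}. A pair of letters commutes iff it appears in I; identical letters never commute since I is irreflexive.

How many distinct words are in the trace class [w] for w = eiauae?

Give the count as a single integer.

6

piece 0:e — minimal
piece 1:i rests on {0:e}
piece 2:a rests on {1:i}
piece 3:u — minimal
piece 4:a rests on {2:a}
piece 5:e rests on {4:a}
minimal pieces: {0:e, 3:u}
ways to finish when only these pieces remain (= sum over removing one remaining piece with nothing left below it):
  1 left: {3}→1  {5}→1
  2 left: {3,5}→2  {4,5}→1
  3 left: {2,4,5}→1  {3,4,5}→3
  4 left: {1,2,4,5}→1  {2,3,4,5}→4
  placing 0:e first → 5 extensions
  placing 3:u first → 1 extensions
total linear extensions = 6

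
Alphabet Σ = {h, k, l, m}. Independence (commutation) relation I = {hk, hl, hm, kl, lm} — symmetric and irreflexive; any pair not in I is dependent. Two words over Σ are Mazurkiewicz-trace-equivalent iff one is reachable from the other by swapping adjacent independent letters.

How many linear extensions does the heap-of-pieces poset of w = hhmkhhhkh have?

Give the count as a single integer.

84

0(h) covers ∅
1(h) covers 0:h
2(m) covers ∅
3(k) covers 2:m
4(h) covers 1:h
5(h) covers 4:h
6(h) covers 5:h
7(k) covers 3:k
8(h) covers 6:h
floor of heap: 0:h, 2:m
completions by unplaced set U, small U first (add the entries for U minus each lowest piece of U):
  |U|=1: {7}:1  {8}:1
  |U|=2: {3,7}:1  {6,8}:1  {7,8}:2
  |U|=3: {2,3,7}:1  {3,7,8}:3  {5,6,8}:1  {6,7,8}:3
  |U|=4: {2,3,7,8}:4  {3,6,7,8}:6  {4,5,6,8}:1  {5,6,7,8}:4
  |U|=5: {1,4,5,6,8}:1  {2,3,6,7,8}:10  {3,5,6,7,8}:10  {4,5,6,7,8}:5
  |U|=6: {0,1,4,5,6,8}:1  {1,4,5,6,7,8}:6  {2,3,5,6,7,8}:20  {3,4,5,6,7,8}:15
  |U|=7: {0,1,4,5,6,7,8}:7  {1,3,4,5,6,7,8}:21  {2,3,4,5,6,7,8}:35
  start at 0(h): 56
  start at 2(m): 28
sum over floor = 84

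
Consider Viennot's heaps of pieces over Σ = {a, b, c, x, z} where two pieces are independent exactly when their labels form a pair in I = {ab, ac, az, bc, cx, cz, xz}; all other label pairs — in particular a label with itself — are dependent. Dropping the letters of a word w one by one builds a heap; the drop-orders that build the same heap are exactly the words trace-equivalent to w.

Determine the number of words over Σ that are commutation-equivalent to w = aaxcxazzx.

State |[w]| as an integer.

drop 0:a onto floor
drop 1:a onto {0:a}
drop 2:x onto {1:a}
drop 3:c onto floor
drop 4:x onto {2:x}
drop 5:a onto {4:x}
drop 6:z onto floor
drop 7:z onto {6:z}
drop 8:x onto {5:a}
ground layer = {0:a, 3:c, 6:z}
drop-orders for the pieces not yet dropped (sum over which currently-grounded one goes next):
  1 to go: {3} 1  {7} 1  {8} 1
  2 to go: {3,7} 2  {3,8} 2  {5,8} 1  {6,7} 1  {7,8} 2
  3 to go: {3,5,8} 3  {3,6,7} 3  {3,7,8} 6  {4,5,8} 1  {5,7,8} 3  {6,7,8} 3
  4 to go: {2,4,5,8} 1  {3,4,5,8} 4  {3,5,7,8} 12  {3,6,7,8} 12  {4,5,7,8} 4  {5,6,7,8} 6
  5 to go: {1,2,4,5,8} 1  {2,3,4,5,8} 5  {2,4,5,7,8} 5  {3,4,5,7,8} 20  {3,5,6,7,8} 30  {4,5,6,7,8} 10
  6 to go: {0,1,2,4,5,8} 1  {1,2,3,4,5,8} 6  {1,2,4,5,7,8} 6  {2,3,4,5,7,8} 30  {2,4,5,6,7,8} 15  {3,4,5,6,7,8} 60
  7 to go: {0,1,2,3,4,5,8} 7  {0,1,2,4,5,7,8} 7  {1,2,3,4,5,7,8} 42  {1,2,4,5,6,7,8} 21  {2,3,4,5,6,7,8} 105
  if 0:a drops first: 168 orders
  if 3:c drops first: 28 orders
  if 6:z drops first: 56 orders
heap linearizations: 252

252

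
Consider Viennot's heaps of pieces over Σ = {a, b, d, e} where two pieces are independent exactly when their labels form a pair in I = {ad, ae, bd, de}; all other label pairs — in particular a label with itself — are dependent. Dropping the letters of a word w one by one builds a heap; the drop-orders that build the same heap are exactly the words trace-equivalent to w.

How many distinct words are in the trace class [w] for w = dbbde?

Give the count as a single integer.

10

#0=d has no predecessor
#1=b has no predecessor
#2=b depends on [1:b]
#3=d depends on [0:d]
#4=e depends on [2:b]
sources: [0:d, 1:b]
N(rest) = Σ N(rest − s) over sources s of rest; N(one piece) = 1:
  size 1 → [3]=1  [4]=1
  size 2 → [0,3]=1  [2,4]=1  [3,4]=2
  size 3 → [0,3,4]=3  [1,2,4]=1  [2,3,4]=3
  first=0(d) contributes 4
  first=1(b) contributes 6
|[w]| = 10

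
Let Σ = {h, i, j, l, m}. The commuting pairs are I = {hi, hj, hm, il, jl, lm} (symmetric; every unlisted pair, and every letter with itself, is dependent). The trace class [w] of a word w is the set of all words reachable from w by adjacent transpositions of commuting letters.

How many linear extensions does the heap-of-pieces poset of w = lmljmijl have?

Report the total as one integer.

56

0(l) covers ∅
1(m) covers ∅
2(l) covers 0:l
3(j) covers 1:m
4(m) covers 3:j
5(i) covers 4:m
6(j) covers 5:i
7(l) covers 2:l
floor of heap: 0:l, 1:m
completions by unplaced set U, small U first (add the entries for U minus each lowest piece of U):
  |U|=1: {6}:1  {7}:1
  |U|=2: {2,7}:1  {5,6}:1  {6,7}:2
  |U|=3: {0,2,7}:1  {2,6,7}:3  {4,5,6}:1  {5,6,7}:3
  |U|=4: {0,2,6,7}:4  {2,5,6,7}:6  {3,4,5,6}:1  {4,5,6,7}:4
  |U|=5: {0,2,5,6,7}:10  {1,3,4,5,6}:1  {2,4,5,6,7}:10  {3,4,5,6,7}:5
  |U|=6: {0,2,4,5,6,7}:20  {1,3,4,5,6,7}:6  {2,3,4,5,6,7}:15
  start at 0(l): 21
  start at 1(m): 35
sum over floor = 56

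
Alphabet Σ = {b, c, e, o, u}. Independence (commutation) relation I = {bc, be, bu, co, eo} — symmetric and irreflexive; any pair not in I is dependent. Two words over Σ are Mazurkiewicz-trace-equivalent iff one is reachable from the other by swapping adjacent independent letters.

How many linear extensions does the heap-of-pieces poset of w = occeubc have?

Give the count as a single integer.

18

0(o) covers ∅
1(c) covers ∅
2(c) covers 1:c
3(e) covers 2:c
4(u) covers 0:o, 3:e
5(b) covers 0:o
6(c) covers 4:u
floor of heap: 0:o, 1:c
completions by unplaced set U, small U first (add the entries for U minus each lowest piece of U):
  |U|=1: {5}:1  {6}:1
  |U|=2: {4,6}:1  {5,6}:2
  |U|=3: {3,4,6}:1  {4,5,6}:3
  |U|=4: {0,4,5,6}:3  {2,3,4,6}:1  {3,4,5,6}:4
  |U|=5: {0,3,4,5,6}:7  {1,2,3,4,6}:1  {2,3,4,5,6}:5
  start at 0(o): 6
  start at 1(c): 12
sum over floor = 18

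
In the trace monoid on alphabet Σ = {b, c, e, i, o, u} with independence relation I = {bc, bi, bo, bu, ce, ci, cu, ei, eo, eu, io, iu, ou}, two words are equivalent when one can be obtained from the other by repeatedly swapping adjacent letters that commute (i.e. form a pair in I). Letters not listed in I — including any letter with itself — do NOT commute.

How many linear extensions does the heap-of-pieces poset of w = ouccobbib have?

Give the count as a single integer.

drop 0:o onto floor
drop 1:u onto floor
drop 2:c onto {0:o}
drop 3:c onto {2:c}
drop 4:o onto {3:c}
drop 5:b onto floor
drop 6:b onto {5:b}
drop 7:i onto floor
drop 8:b onto {6:b}
ground layer = {0:o, 1:u, 5:b, 7:i}
drop-orders for the pieces not yet dropped (sum over which currently-grounded one goes next):
  1 to go: {1} 1  {4} 1  {7} 1  {8} 1
  2 to go: {1,4} 2  {1,7} 2  {1,8} 2  {3,4} 1  {4,7} 2  {4,8} 2  {6,8} 1  {7,8} 2
  3 to go: {1,3,4} 3  {1,4,7} 6  {1,4,8} 6  {1,6,8} 3  {1,7,8} 6  {2,3,4} 1  {3,4,7} 3  {3,4,8} 3  {4,6,8} 3  {4,7,8} 6  {5,6,8} 1  {6,7,8} 3
  4 to go: {0,2,3,4} 1  {1,2,3,4} 4  {1,3,4,7} 12  {1,3,4,8} 12  {1,4,6,8} 12  {1,4,7,8} 24  {1,5,6,8} 4  {1,6,7,8} 12  {2,3,4,7} 4  {2,3,4,8} 4  {3,4,6,8} 6  {3,4,7,8} 12  {4,5,6,8} 4  {4,6,7,8} 12  {5,6,7,8} 4
  5 to go: {0,1,2,3,4} 5  {0,2,3,4,7} 5  {0,2,3,4,8} 5  {1,2,3,4,7} 20  {1,2,3,4,8} 20  {1,3,4,6,8} 30  {1,3,4,7,8} 60  {1,4,5,6,8} 20  {1,4,6,7,8} 60  {1,5,6,7,8} 20  {2,3,4,6,8} 10  {2,3,4,7,8} 20  {3,4,5,6,8} 10  {3,4,6,7,8} 30  {4,5,6,7,8} 20
  6 to go: {0,1,2,3,4,7} 30  {0,1,2,3,4,8} 30  {0,2,3,4,6,8} 15  {0,2,3,4,7,8} 30  {1,2,3,4,6,8} 60  {1,2,3,4,7,8} 120  {1,3,4,5,6,8} 60  {1,3,4,6,7,8} 180  {1,4,5,6,7,8} 120  {2,3,4,5,6,8} 20  {2,3,4,6,7,8} 60  {3,4,5,6,7,8} 60
  7 to go: {0,1,2,3,4,6,8} 105  {0,1,2,3,4,7,8} 210  {0,2,3,4,5,6,8} 35  {0,2,3,4,6,7,8} 105  {1,2,3,4,5,6,8} 140  {1,2,3,4,6,7,8} 420  {1,3,4,5,6,7,8} 420  {2,3,4,5,6,7,8} 140
  if 0:o drops first: 1120 orders
  if 1:u drops first: 280 orders
  if 5:b drops first: 840 orders
  if 7:i drops first: 280 orders
heap linearizations: 2520

2520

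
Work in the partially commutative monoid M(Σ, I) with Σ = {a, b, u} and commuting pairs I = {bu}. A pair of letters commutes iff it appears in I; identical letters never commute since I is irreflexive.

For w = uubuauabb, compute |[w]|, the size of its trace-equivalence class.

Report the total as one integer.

drop 0:u onto floor
drop 1:u onto {0:u}
drop 2:b onto floor
drop 3:u onto {1:u}
drop 4:a onto {2:b, 3:u}
drop 5:u onto {4:a}
drop 6:a onto {5:u}
drop 7:b onto {6:a}
drop 8:b onto {7:b}
ground layer = {0:u, 2:b}
drop-orders for the pieces not yet dropped (sum over which currently-grounded one goes next):
  1 to go: {8} 1
  2 to go: {7,8} 1
  3 to go: {6,7,8} 1
  4 to go: {5,6,7,8} 1
  5 to go: {4,5,6,7,8} 1
  6 to go: {2,4,5,6,7,8} 1  {3,4,5,6,7,8} 1
  7 to go: {1,3,4,5,6,7,8} 1  {2,3,4,5,6,7,8} 2
  if 0:u drops first: 3 orders
  if 2:b drops first: 1 orders
heap linearizations: 4

4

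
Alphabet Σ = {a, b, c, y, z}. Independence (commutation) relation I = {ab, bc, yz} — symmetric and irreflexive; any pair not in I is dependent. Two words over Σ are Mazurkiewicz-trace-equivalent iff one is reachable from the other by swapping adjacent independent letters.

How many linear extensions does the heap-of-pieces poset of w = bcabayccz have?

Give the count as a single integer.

10

#0=b has no predecessor
#1=c has no predecessor
#2=a depends on [1:c]
#3=b depends on [0:b]
#4=a depends on [2:a]
#5=y depends on [3:b, 4:a]
#6=c depends on [5:y]
#7=c depends on [6:c]
#8=z depends on [7:c]
sources: [0:b, 1:c]
N(rest) = Σ N(rest − s) over sources s of rest; N(one piece) = 1:
  size 1 → [8]=1
  size 2 → [7,8]=1
  size 3 → [6,7,8]=1
  size 4 → [5,6,7,8]=1
  size 5 → [3,5,6,7,8]=1  [4,5,6,7,8]=1
  size 6 → [0,3,5,6,7,8]=1  [2,4,5,6,7,8]=1  [3,4,5,6,7,8]=2
  size 7 → [0,3,4,5,6,7,8]=3  [1,2,4,5,6,7,8]=1  [2,3,4,5,6,7,8]=3
  first=0(b) contributes 4
  first=1(c) contributes 6
|[w]| = 10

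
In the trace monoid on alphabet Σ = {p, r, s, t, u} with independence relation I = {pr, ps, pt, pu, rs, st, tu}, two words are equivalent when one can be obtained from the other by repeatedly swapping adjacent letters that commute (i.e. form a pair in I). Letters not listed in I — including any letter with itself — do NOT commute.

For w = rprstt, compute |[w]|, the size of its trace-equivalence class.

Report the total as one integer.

30

piece 0:r — minimal
piece 1:p — minimal
piece 2:r rests on {0:r}
piece 3:s — minimal
piece 4:t rests on {2:r}
piece 5:t rests on {4:t}
minimal pieces: {0:r, 1:p, 3:s}
ways to finish when only these pieces remain (= sum over removing one remaining piece with nothing left below it):
  1 left: {1}→1  {3}→1  {5}→1
  2 left: {1,3}→2  {1,5}→2  {3,5}→2  {4,5}→1
  3 left: {1,3,5}→6  {1,4,5}→3  {2,4,5}→1  {3,4,5}→3
  4 left: {0,2,4,5}→1  {1,2,4,5}→4  {1,3,4,5}→12  {2,3,4,5}→4
  placing 0:r first → 20 extensions
  placing 1:p first → 5 extensions
  placing 3:s first → 5 extensions
total linear extensions = 30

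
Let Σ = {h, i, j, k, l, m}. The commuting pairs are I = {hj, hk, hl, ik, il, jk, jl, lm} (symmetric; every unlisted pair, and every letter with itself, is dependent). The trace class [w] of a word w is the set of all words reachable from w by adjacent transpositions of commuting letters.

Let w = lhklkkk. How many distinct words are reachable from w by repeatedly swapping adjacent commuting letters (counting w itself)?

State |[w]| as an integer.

#0=l has no predecessor
#1=h has no predecessor
#2=k depends on [0:l]
#3=l depends on [2:k]
#4=k depends on [3:l]
#5=k depends on [4:k]
#6=k depends on [5:k]
sources: [0:l, 1:h]
N(rest) = Σ N(rest − s) over sources s of rest; N(one piece) = 1:
  size 1 → [1]=1  [6]=1
  size 2 → [1,6]=2  [5,6]=1
  size 3 → [1,5,6]=3  [4,5,6]=1
  size 4 → [1,4,5,6]=4  [3,4,5,6]=1
  size 5 → [1,3,4,5,6]=5  [2,3,4,5,6]=1
  first=0(l) contributes 6
  first=1(h) contributes 1
|[w]| = 7

7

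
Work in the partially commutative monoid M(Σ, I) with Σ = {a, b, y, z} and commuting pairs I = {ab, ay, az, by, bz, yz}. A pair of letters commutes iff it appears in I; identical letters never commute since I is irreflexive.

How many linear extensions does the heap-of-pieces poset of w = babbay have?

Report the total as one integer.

piece 0:b — minimal
piece 1:a — minimal
piece 2:b rests on {0:b}
piece 3:b rests on {2:b}
piece 4:a rests on {1:a}
piece 5:y — minimal
minimal pieces: {0:b, 1:a, 5:y}
ways to finish when only these pieces remain (= sum over removing one remaining piece with nothing left below it):
  1 left: {3}→1  {4}→1  {5}→1
  2 left: {1,4}→1  {2,3}→1  {3,4}→2  {3,5}→2  {4,5}→2
  3 left: {0,2,3}→1  {1,3,4}→3  {1,4,5}→3  {2,3,4}→3  {2,3,5}→3  {3,4,5}→6
  4 left: {0,2,3,4}→4  {0,2,3,5}→4  {1,2,3,4}→6  {1,3,4,5}→12  {2,3,4,5}→12
  placing 0:b first → 30 extensions
  placing 1:a first → 20 extensions
  placing 5:y first → 10 extensions
total linear extensions = 60

60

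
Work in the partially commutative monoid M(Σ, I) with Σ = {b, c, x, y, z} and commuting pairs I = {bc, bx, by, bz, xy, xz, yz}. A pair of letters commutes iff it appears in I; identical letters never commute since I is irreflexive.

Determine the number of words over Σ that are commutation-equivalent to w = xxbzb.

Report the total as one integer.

30

piece 0:x — minimal
piece 1:x rests on {0:x}
piece 2:b — minimal
piece 3:z — minimal
piece 4:b rests on {2:b}
minimal pieces: {0:x, 2:b, 3:z}
ways to finish when only these pieces remain (= sum over removing one remaining piece with nothing left below it):
  1 left: {1}→1  {3}→1  {4}→1
  2 left: {0,1}→1  {1,3}→2  {1,4}→2  {2,4}→1  {3,4}→2
  3 left: {0,1,3}→3  {0,1,4}→3  {1,2,4}→3  {1,3,4}→6  {2,3,4}→3
  placing 0:x first → 12 extensions
  placing 2:b first → 12 extensions
  placing 3:z first → 6 extensions
total linear extensions = 30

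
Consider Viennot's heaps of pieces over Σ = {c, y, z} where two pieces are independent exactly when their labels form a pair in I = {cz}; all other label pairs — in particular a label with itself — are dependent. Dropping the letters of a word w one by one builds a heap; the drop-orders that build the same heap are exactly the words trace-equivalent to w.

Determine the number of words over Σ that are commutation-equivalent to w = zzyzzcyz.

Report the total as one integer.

3

0(z) covers ∅
1(z) covers 0:z
2(y) covers 1:z
3(z) covers 2:y
4(z) covers 3:z
5(c) covers 2:y
6(y) covers 4:z, 5:c
7(z) covers 6:y
floor of heap: 0:z
completions by unplaced set U, small U first (add the entries for U minus each lowest piece of U):
  |U|=1: {7}:1
  |U|=2: {6,7}:1
  |U|=3: {4,6,7}:1  {5,6,7}:1
  |U|=4: {3,4,6,7}:1  {4,5,6,7}:2
  |U|=5: {3,4,5,6,7}:3
  |U|=6: {2,3,4,5,6,7}:3
  start at 0(z): 3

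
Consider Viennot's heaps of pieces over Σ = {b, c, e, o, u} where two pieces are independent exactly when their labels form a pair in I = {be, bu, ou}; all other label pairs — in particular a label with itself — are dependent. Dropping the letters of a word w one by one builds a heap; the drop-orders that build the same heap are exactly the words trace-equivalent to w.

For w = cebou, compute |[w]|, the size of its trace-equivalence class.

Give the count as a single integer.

5

piece 0:c — minimal
piece 1:e rests on {0:c}
piece 2:b rests on {0:c}
piece 3:o rests on {1:e, 2:b}
piece 4:u rests on {1:e}
minimal pieces: {0:c}
ways to finish when only these pieces remain (= sum over removing one remaining piece with nothing left below it):
  1 left: {3}→1  {4}→1
  2 left: {2,3}→1  {3,4}→2
  3 left: {1,3,4}→2  {2,3,4}→3
  placing 0:c first → 5 extensions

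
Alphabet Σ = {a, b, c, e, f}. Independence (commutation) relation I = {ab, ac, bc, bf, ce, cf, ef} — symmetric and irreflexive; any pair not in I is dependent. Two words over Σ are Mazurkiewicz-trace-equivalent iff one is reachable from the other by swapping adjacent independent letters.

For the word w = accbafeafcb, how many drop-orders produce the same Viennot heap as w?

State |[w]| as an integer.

0(a) covers ∅
1(c) covers ∅
2(c) covers 1:c
3(b) covers ∅
4(a) covers 0:a
5(f) covers 4:a
6(e) covers 3:b, 4:a
7(a) covers 5:f, 6:e
8(f) covers 7:a
9(c) covers 2:c
10(b) covers 6:e
floor of heap: 0:a, 1:c, 3:b
completions by unplaced set U, small U first (add the entries for U minus each lowest piece of U):
  |U|=1: {8}:1  {9}:1  {10}:1
  |U|=2: {2,9}:1  {7,8}:1  {8,9}:2  {8,10}:2  {9,10}:2
  |U|=3: {1,2,9}:1  {2,8,9}:3  {2,9,10}:3  {5,7,8}:1  {7,8,9}:3  {7,8,10}:3  {8,9,10}:6
  |U|=4: {1,2,8,9}:4  {1,2,9,10}:4  {2,7,8,9}:6  {2,8,9,10}:12  {5,7,8,9}:4  {5,7,8,10}:4  {6,7,8,10}:3  {7,8,9,10}:12
  |U|=5: {1,2,7,8,9}:10  {1,2,8,9,10}:20  {2,5,7,8,9}:10  {2,7,8,9,10}:30  {3,6,7,8,10}:3  {5,6,7,8,10}:7  {5,7,8,9,10}:20  {6,7,8,9,10}:15
  |U|=6: {1,2,5,7,8,9}:20  {1,2,7,8,9,10}:60  {2,5,7,8,9,10}:60  {2,6,7,8,9,10}:45  {3,5,6,7,8,10}:10  {3,6,7,8,9,10}:18  {4,5,6,7,8,10}:7  {5,6,7,8,9,10}:42
  |U|=7: {0,4,5,6,7,8,10}:7  {1,2,5,7,8,9,10}:140  {1,2,6,7,8,9,10}:105  {2,3,6,7,8,9,10}:63  {2,5,6,7,8,9,10}:147  {3,4,5,6,7,8,10}:17  {3,5,6,7,8,9,10}:70  {4,5,6,7,8,9,10}:49
  |U|=8: {0,3,4,5,6,7,8,10}:24  {0,4,5,6,7,8,9,10}:56  {1,2,3,6,7,8,9,10}:168  {1,2,5,6,7,8,9,10}:392  {2,3,5,6,7,8,9,10}:280  {2,4,5,6,7,8,9,10}:196  {3,4,5,6,7,8,9,10}:136
  |U|=9: {0,2,4,5,6,7,8,9,10}:252  {0,3,4,5,6,7,8,9,10}:216  {1,2,3,5,6,7,8,9,10}:840  {1,2,4,5,6,7,8,9,10}:588  {2,3,4,5,6,7,8,9,10}:612
  start at 0(a): 2040
  start at 1(c): 1080
  start at 3(b): 840
sum over floor = 3960

3960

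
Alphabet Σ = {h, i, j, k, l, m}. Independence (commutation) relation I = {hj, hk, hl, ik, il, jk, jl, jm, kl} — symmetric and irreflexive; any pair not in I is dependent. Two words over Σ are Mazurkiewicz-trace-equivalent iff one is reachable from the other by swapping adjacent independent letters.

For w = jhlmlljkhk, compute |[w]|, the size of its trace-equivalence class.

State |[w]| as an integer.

piece 0:j — minimal
piece 1:h — minimal
piece 2:l — minimal
piece 3:m rests on {1:h, 2:l}
piece 4:l rests on {3:m}
piece 5:l rests on {4:l}
piece 6:j rests on {0:j}
piece 7:k rests on {3:m}
piece 8:h rests on {3:m}
piece 9:k rests on {7:k}
minimal pieces: {0:j, 1:h, 2:l}
ways to finish when only these pieces remain (= sum over removing one remaining piece with nothing left below it):
  1 left: {5}→1  {6}→1  {8}→1  {9}→1
  2 left: {0,6}→1  {4,5}→1  {5,6}→2  {5,8}→2  {5,9}→2  {6,8}→2  {6,9}→2  {7,9}→1  {8,9}→2
  3 left: {0,5,6}→3  {0,6,8}→3  {0,6,9}→3  {4,5,6}→3  {4,5,8}→3  {4,5,9}→3  {5,6,8}→6  {5,6,9}→6  {5,7,9}→3  {5,8,9}→6  {6,7,9}→3  {6,8,9}→6  {7,8,9}→3
  4 left: {0,4,5,6}→6  {0,5,6,8}→12  {0,5,6,9}→12  {0,6,7,9}→6  {0,6,8,9}→12  {4,5,6,8}→12  {4,5,6,9}→12  {4,5,7,9}→6  {4,5,8,9}→12  {5,6,7,9}→12  {5,6,8,9}→24  {5,7,8,9}→12  {6,7,8,9}→12
  5 left: {0,4,5,6,8}→30  {0,4,5,6,9}→30  {0,5,6,7,9}→30  {0,5,6,8,9}→60  {0,6,7,8,9}→30  {4,5,6,7,9}→30  {4,5,6,8,9}→60  {4,5,7,8,9}→30  {5,6,7,8,9}→60
  6 left: {0,4,5,6,7,9}→90  {0,4,5,6,8,9}→180  {0,5,6,7,8,9}→180  {3,4,5,7,8,9}→30  {4,5,6,7,8,9}→180
  7 left: {0,4,5,6,7,8,9}→630  {1,3,4,5,7,8,9}→30  {2,3,4,5,7,8,9}→30  {3,4,5,6,7,8,9}→210
  8 left: {0,3,4,5,6,7,8,9}→840  {1,2,3,4,5,7,8,9}→60  {1,3,4,5,6,7,8,9}→240  {2,3,4,5,6,7,8,9}→240
  placing 0:j first → 540 extensions
  placing 1:h first → 1080 extensions
  placing 2:l first → 1080 extensions
total linear extensions = 2700

2700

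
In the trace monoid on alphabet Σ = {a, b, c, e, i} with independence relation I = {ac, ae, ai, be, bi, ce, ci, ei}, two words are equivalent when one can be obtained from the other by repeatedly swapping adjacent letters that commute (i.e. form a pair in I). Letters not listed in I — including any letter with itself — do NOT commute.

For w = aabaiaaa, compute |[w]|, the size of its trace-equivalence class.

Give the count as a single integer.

0(a) covers ∅
1(a) covers 0:a
2(b) covers 1:a
3(a) covers 2:b
4(i) covers ∅
5(a) covers 3:a
6(a) covers 5:a
7(a) covers 6:a
floor of heap: 0:a, 4:i
completions by unplaced set U, small U first (add the entries for U minus each lowest piece of U):
  |U|=1: {4}:1  {7}:1
  |U|=2: {4,7}:2  {6,7}:1
  |U|=3: {4,6,7}:3  {5,6,7}:1
  |U|=4: {3,5,6,7}:1  {4,5,6,7}:4
  |U|=5: {2,3,5,6,7}:1  {3,4,5,6,7}:5
  |U|=6: {1,2,3,5,6,7}:1  {2,3,4,5,6,7}:6
  start at 0(a): 7
  start at 4(i): 1
sum over floor = 8

8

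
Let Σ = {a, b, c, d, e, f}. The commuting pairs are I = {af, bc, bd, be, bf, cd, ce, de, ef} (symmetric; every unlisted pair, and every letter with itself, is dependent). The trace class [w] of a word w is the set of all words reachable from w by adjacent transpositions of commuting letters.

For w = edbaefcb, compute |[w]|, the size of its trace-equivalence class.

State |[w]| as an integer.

144

0(e) covers ∅
1(d) covers ∅
2(b) covers ∅
3(a) covers 0:e, 1:d, 2:b
4(e) covers 3:a
5(f) covers 1:d
6(c) covers 3:a, 5:f
7(b) covers 3:a
floor of heap: 0:e, 1:d, 2:b
completions by unplaced set U, small U first (add the entries for U minus each lowest piece of U):
  |U|=1: {4}:1  {6}:1  {7}:1
  |U|=2: {4,6}:2  {4,7}:2  {5,6}:1  {6,7}:2
  |U|=3: {4,5,6}:3  {4,6,7}:6  {5,6,7}:3
  |U|=4: {3,4,6,7}:6  {4,5,6,7}:12
  |U|=5: {0,3,4,6,7}:6  {2,3,4,6,7}:6  {3,4,5,6,7}:18
  |U|=6: {0,2,3,4,6,7}:12  {0,3,4,5,6,7}:24  {1,3,4,5,6,7}:18  {2,3,4,5,6,7}:24
  start at 0(e): 42
  start at 1(d): 60
  start at 2(b): 42
sum over floor = 144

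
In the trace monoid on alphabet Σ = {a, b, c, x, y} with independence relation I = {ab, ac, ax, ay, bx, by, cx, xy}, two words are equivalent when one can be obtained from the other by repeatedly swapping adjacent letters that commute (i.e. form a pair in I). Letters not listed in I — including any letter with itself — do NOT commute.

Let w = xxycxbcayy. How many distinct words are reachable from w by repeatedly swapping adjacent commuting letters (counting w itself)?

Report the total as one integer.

drop 0:x onto floor
drop 1:x onto {0:x}
drop 2:y onto floor
drop 3:c onto {2:y}
drop 4:x onto {1:x}
drop 5:b onto {3:c}
drop 6:c onto {5:b}
drop 7:a onto floor
drop 8:y onto {6:c}
drop 9:y onto {8:y}
ground layer = {0:x, 2:y, 7:a}
drop-orders for the pieces not yet dropped (sum over which currently-grounded one goes next):
  1 to go: {4} 1  {7} 1  {9} 1
  2 to go: {1,4} 1  {4,7} 2  {4,9} 2  {7,9} 2  {8,9} 1
  3 to go: {0,1,4} 1  {1,4,7} 3  {1,4,9} 3  {4,7,9} 6  {4,8,9} 3  {6,8,9} 1  {7,8,9} 3
  4 to go: {0,1,4,7} 4  {0,1,4,9} 4  {1,4,7,9} 12  {1,4,8,9} 6  {4,6,8,9} 4  {4,7,8,9} 12  {5,6,8,9} 1  {6,7,8,9} 4
  5 to go: {0,1,4,7,9} 20  {0,1,4,8,9} 10  {1,4,6,8,9} 10  {1,4,7,8,9} 30  {3,5,6,8,9} 1  {4,5,6,8,9} 5  {4,6,7,8,9} 20  {5,6,7,8,9} 5
  6 to go: {0,1,4,6,8,9} 20  {0,1,4,7,8,9} 60  {1,4,5,6,8,9} 15  {1,4,6,7,8,9} 60  {2,3,5,6,8,9} 1  {3,4,5,6,8,9} 6  {3,5,6,7,8,9} 6  {4,5,6,7,8,9} 30
  7 to go: {0,1,4,5,6,8,9} 35  {0,1,4,6,7,8,9} 140  {1,3,4,5,6,8,9} 21  {1,4,5,6,7,8,9} 105  {2,3,4,5,6,8,9} 7  {2,3,5,6,7,8,9} 7  {3,4,5,6,7,8,9} 42
  8 to go: {0,1,3,4,5,6,8,9} 56  {0,1,4,5,6,7,8,9} 280  {1,2,3,4,5,6,8,9} 28  {1,3,4,5,6,7,8,9} 168  {2,3,4,5,6,7,8,9} 56
  if 0:x drops first: 252 orders
  if 2:y drops first: 504 orders
  if 7:a drops first: 84 orders
heap linearizations: 840

840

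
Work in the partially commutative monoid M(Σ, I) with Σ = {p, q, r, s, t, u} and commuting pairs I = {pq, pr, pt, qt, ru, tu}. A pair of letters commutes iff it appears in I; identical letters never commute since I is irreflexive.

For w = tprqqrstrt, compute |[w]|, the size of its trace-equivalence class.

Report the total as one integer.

0(t) covers ∅
1(p) covers ∅
2(r) covers 0:t
3(q) covers 2:r
4(q) covers 3:q
5(r) covers 4:q
6(s) covers 1:p, 5:r
7(t) covers 6:s
8(r) covers 7:t
9(t) covers 8:r
floor of heap: 0:t, 1:p
completions by unplaced set U, small U first (add the entries for U minus each lowest piece of U):
  |U|=1: {9}:1
  |U|=2: {8,9}:1
  |U|=3: {7,8,9}:1
  |U|=4: {6,7,8,9}:1
  |U|=5: {1,6,7,8,9}:1  {5,6,7,8,9}:1
  |U|=6: {1,5,6,7,8,9}:2  {4,5,6,7,8,9}:1
  |U|=7: {1,4,5,6,7,8,9}:3  {3,4,5,6,7,8,9}:1
  |U|=8: {1,3,4,5,6,7,8,9}:4  {2,3,4,5,6,7,8,9}:1
  start at 0(t): 5
  start at 1(p): 1
sum over floor = 6

6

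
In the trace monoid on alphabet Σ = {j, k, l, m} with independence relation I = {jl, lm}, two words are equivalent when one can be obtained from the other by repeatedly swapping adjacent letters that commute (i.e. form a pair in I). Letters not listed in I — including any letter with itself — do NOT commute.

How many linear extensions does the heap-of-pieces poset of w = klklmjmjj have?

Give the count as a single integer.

piece 0:k — minimal
piece 1:l rests on {0:k}
piece 2:k rests on {1:l}
piece 3:l rests on {2:k}
piece 4:m rests on {2:k}
piece 5:j rests on {4:m}
piece 6:m rests on {5:j}
piece 7:j rests on {6:m}
piece 8:j rests on {7:j}
minimal pieces: {0:k}
ways to finish when only these pieces remain (= sum over removing one remaining piece with nothing left below it):
  1 left: {3}→1  {8}→1
  2 left: {3,8}→2  {7,8}→1
  3 left: {3,7,8}→3  {6,7,8}→1
  4 left: {3,6,7,8}→4  {5,6,7,8}→1
  5 left: {3,5,6,7,8}→5  {4,5,6,7,8}→1
  6 left: {3,4,5,6,7,8}→6
  7 left: {2,3,4,5,6,7,8}→6
  placing 0:k first → 6 extensions

6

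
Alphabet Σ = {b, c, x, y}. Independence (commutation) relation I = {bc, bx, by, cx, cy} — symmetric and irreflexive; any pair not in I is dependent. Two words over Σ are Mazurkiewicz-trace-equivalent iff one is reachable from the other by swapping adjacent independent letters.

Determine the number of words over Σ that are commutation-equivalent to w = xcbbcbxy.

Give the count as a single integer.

#0=x has no predecessor
#1=c has no predecessor
#2=b has no predecessor
#3=b depends on [2:b]
#4=c depends on [1:c]
#5=b depends on [3:b]
#6=x depends on [0:x]
#7=y depends on [6:x]
sources: [0:x, 1:c, 2:b]
N(rest) = Σ N(rest − s) over sources s of rest; N(one piece) = 1:
  size 1 → [4]=1  [5]=1  [7]=1
  size 2 → [1,4]=1  [3,5]=1  [4,5]=2  [4,7]=2  [5,7]=2  [6,7]=1
  size 3 → [0,6,7]=1  [1,4,5]=3  [1,4,7]=3  [2,3,5]=1  [3,4,5]=3  [3,5,7]=3  [4,5,7]=6  [4,6,7]=3  [5,6,7]=3
  size 4 → [0,4,6,7]=4  [0,5,6,7]=4  [1,3,4,5]=6  [1,4,5,7]=12  [1,4,6,7]=6  [2,3,4,5]=4  [2,3,5,7]=4  [3,4,5,7]=12  [3,5,6,7]=6  [4,5,6,7]=12
  size 5 → [0,1,4,6,7]=10  [0,3,5,6,7]=10  [0,4,5,6,7]=20  [1,2,3,4,5]=10  [1,3,4,5,7]=30  [1,4,5,6,7]=30  [2,3,4,5,7]=20  [2,3,5,6,7]=10  [3,4,5,6,7]=30
  size 6 → [0,1,4,5,6,7]=60  [0,2,3,5,6,7]=20  [0,3,4,5,6,7]=60  [1,2,3,4,5,7]=60  [1,3,4,5,6,7]=90  [2,3,4,5,6,7]=60
  first=0(x) contributes 210
  first=1(c) contributes 140
  first=2(b) contributes 210
|[w]| = 560

560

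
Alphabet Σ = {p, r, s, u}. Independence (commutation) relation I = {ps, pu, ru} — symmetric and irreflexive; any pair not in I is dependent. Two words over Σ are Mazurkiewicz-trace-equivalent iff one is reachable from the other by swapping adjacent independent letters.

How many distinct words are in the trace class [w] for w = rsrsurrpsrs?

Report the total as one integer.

7

0(r) covers ∅
1(s) covers 0:r
2(r) covers 1:s
3(s) covers 2:r
4(u) covers 3:s
5(r) covers 3:s
6(r) covers 5:r
7(p) covers 6:r
8(s) covers 4:u, 6:r
9(r) covers 7:p, 8:s
10(s) covers 9:r
floor of heap: 0:r
completions by unplaced set U, small U first (add the entries for U minus each lowest piece of U):
  |U|=1: {10}:1
  |U|=2: {9,10}:1
  |U|=3: {7,9,10}:1  {8,9,10}:1
  |U|=4: {4,8,9,10}:1  {7,8,9,10}:2
  |U|=5: {4,7,8,9,10}:3  {6,7,8,9,10}:2
  |U|=6: {4,6,7,8,9,10}:5  {5,6,7,8,9,10}:2
  |U|=7: {4,5,6,7,8,9,10}:7
  |U|=8: {3,4,5,6,7,8,9,10}:7
  |U|=9: {2,3,4,5,6,7,8,9,10}:7
  start at 0(r): 7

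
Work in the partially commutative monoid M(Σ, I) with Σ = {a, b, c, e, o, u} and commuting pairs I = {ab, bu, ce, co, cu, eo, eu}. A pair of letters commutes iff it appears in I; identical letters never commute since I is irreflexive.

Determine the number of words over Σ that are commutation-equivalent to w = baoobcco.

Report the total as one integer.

0(b) covers ∅
1(a) covers ∅
2(o) covers 0:b, 1:a
3(o) covers 2:o
4(b) covers 3:o
5(c) covers 4:b
6(c) covers 5:c
7(o) covers 4:b
floor of heap: 0:b, 1:a
completions by unplaced set U, small U first (add the entries for U minus each lowest piece of U):
  |U|=1: {6}:1  {7}:1
  |U|=2: {5,6}:1  {6,7}:2
  |U|=3: {5,6,7}:3
  |U|=4: {4,5,6,7}:3
  |U|=5: {3,4,5,6,7}:3
  |U|=6: {2,3,4,5,6,7}:3
  start at 0(b): 3
  start at 1(a): 3
sum over floor = 6

6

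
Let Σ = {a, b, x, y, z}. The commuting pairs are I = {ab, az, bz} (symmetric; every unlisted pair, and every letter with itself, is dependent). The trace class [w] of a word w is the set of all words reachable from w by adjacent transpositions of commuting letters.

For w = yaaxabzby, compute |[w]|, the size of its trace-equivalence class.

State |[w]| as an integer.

piece 0:y — minimal
piece 1:a rests on {0:y}
piece 2:a rests on {1:a}
piece 3:x rests on {2:a}
piece 4:a rests on {3:x}
piece 5:b rests on {3:x}
piece 6:z rests on {3:x}
piece 7:b rests on {5:b}
piece 8:y rests on {4:a, 6:z, 7:b}
minimal pieces: {0:y}
ways to finish when only these pieces remain (= sum over removing one remaining piece with nothing left below it):
  1 left: {8}→1
  2 left: {4,8}→1  {6,8}→1  {7,8}→1
  3 left: {4,6,8}→2  {4,7,8}→2  {5,7,8}→1  {6,7,8}→2
  4 left: {4,5,7,8}→3  {4,6,7,8}→6  {5,6,7,8}→3
  5 left: {4,5,6,7,8}→12
  6 left: {3,4,5,6,7,8}→12
  7 left: {2,3,4,5,6,7,8}→12
  placing 0:y first → 12 extensions

12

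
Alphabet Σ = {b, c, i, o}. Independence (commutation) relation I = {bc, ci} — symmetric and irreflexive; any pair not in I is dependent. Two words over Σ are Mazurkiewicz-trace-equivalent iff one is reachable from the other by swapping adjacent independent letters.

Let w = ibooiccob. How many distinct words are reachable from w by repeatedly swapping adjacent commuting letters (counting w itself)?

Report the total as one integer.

piece 0:i — minimal
piece 1:b rests on {0:i}
piece 2:o rests on {1:b}
piece 3:o rests on {2:o}
piece 4:i rests on {3:o}
piece 5:c rests on {3:o}
piece 6:c rests on {5:c}
piece 7:o rests on {4:i, 6:c}
piece 8:b rests on {7:o}
minimal pieces: {0:i}
ways to finish when only these pieces remain (= sum over removing one remaining piece with nothing left below it):
  1 left: {8}→1
  2 left: {7,8}→1
  3 left: {4,7,8}→1  {6,7,8}→1
  4 left: {4,6,7,8}→2  {5,6,7,8}→1
  5 left: {4,5,6,7,8}→3
  6 left: {3,4,5,6,7,8}→3
  7 left: {2,3,4,5,6,7,8}→3
  placing 0:i first → 3 extensions

3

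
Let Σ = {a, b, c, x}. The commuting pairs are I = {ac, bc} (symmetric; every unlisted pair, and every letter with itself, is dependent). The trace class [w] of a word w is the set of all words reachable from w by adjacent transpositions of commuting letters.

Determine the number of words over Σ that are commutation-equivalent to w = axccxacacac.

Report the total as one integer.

piece 0:a — minimal
piece 1:x rests on {0:a}
piece 2:c rests on {1:x}
piece 3:c rests on {2:c}
piece 4:x rests on {3:c}
piece 5:a rests on {4:x}
piece 6:c rests on {4:x}
piece 7:a rests on {5:a}
piece 8:c rests on {6:c}
piece 9:a rests on {7:a}
piece 10:c rests on {8:c}
minimal pieces: {0:a}
ways to finish when only these pieces remain (= sum over removing one remaining piece with nothing left below it):
  1 left: {9}→1  {10}→1
  2 left: {7,9}→1  {8,10}→1  {9,10}→2
  3 left: {5,7,9}→1  {6,8,10}→1  {7,9,10}→3  {8,9,10}→3
  4 left: {5,7,9,10}→4  {6,8,9,10}→4  {7,8,9,10}→6
  5 left: {5,7,8,9,10}→10  {6,7,8,9,10}→10
  6 left: {5,6,7,8,9,10}→20
  7 left: {4,5,6,7,8,9,10}→20
  8 left: {3,4,5,6,7,8,9,10}→20
  9 left: {2,3,4,5,6,7,8,9,10}→20
  placing 0:a first → 20 extensions

20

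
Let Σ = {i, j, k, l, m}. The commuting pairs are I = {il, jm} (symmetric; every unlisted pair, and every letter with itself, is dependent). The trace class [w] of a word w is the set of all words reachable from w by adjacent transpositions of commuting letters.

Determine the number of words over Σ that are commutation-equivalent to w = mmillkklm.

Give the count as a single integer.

3

#0=m has no predecessor
#1=m depends on [0:m]
#2=i depends on [1:m]
#3=l depends on [1:m]
#4=l depends on [3:l]
#5=k depends on [2:i, 4:l]
#6=k depends on [5:k]
#7=l depends on [6:k]
#8=m depends on [7:l]
sources: [0:m]
N(rest) = Σ N(rest − s) over sources s of rest; N(one piece) = 1:
  size 1 → [8]=1
  size 2 → [7,8]=1
  size 3 → [6,7,8]=1
  size 4 → [5,6,7,8]=1
  size 5 → [2,5,6,7,8]=1  [4,5,6,7,8]=1
  size 6 → [2,4,5,6,7,8]=2  [3,4,5,6,7,8]=1
  size 7 → [2,3,4,5,6,7,8]=3
  first=0(m) contributes 3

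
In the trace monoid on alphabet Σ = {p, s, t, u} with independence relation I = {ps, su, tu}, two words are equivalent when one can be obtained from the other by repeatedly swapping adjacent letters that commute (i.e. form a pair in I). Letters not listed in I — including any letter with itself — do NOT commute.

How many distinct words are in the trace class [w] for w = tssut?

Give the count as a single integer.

5

piece 0:t — minimal
piece 1:s rests on {0:t}
piece 2:s rests on {1:s}
piece 3:u — minimal
piece 4:t rests on {2:s}
minimal pieces: {0:t, 3:u}
ways to finish when only these pieces remain (= sum over removing one remaining piece with nothing left below it):
  1 left: {3}→1  {4}→1
  2 left: {2,4}→1  {3,4}→2
  3 left: {1,2,4}→1  {2,3,4}→3
  placing 0:t first → 4 extensions
  placing 3:u first → 1 extensions
total linear extensions = 5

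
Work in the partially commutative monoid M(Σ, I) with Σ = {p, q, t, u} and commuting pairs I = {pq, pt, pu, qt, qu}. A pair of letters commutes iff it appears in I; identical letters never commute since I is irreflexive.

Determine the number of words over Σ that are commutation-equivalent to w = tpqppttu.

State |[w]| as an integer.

0(t) covers ∅
1(p) covers ∅
2(q) covers ∅
3(p) covers 1:p
4(p) covers 3:p
5(t) covers 0:t
6(t) covers 5:t
7(u) covers 6:t
floor of heap: 0:t, 1:p, 2:q
completions by unplaced set U, small U first (add the entries for U minus each lowest piece of U):
  |U|=1: {2}:1  {4}:1  {7}:1
  |U|=2: {2,4}:2  {2,7}:2  {3,4}:1  {4,7}:2  {6,7}:1
  |U|=3: {1,3,4}:1  {2,3,4}:3  {2,4,7}:6  {2,6,7}:3  {3,4,7}:3  {4,6,7}:3  {5,6,7}:1
  |U|=4: {0,5,6,7}:1  {1,2,3,4}:4  {1,3,4,7}:4  {2,3,4,7}:12  {2,4,6,7}:12  {2,5,6,7}:4  {3,4,6,7}:6  {4,5,6,7}:4
  |U|=5: {0,2,5,6,7}:5  {0,4,5,6,7}:5  {1,2,3,4,7}:20  {1,3,4,6,7}:10  {2,3,4,6,7}:30  {2,4,5,6,7}:20  {3,4,5,6,7}:10
  |U|=6: {0,2,4,5,6,7}:30  {0,3,4,5,6,7}:15  {1,2,3,4,6,7}:60  {1,3,4,5,6,7}:20  {2,3,4,5,6,7}:60
  start at 0(t): 140
  start at 1(p): 105
  start at 2(q): 35
sum over floor = 280

280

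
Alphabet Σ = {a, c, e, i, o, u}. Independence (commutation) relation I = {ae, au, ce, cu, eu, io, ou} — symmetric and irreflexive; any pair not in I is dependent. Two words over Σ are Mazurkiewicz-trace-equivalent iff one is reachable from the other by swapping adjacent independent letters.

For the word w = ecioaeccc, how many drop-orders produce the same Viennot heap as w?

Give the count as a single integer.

piece 0:e — minimal
piece 1:c — minimal
piece 2:i rests on {0:e, 1:c}
piece 3:o rests on {0:e, 1:c}
piece 4:a rests on {2:i, 3:o}
piece 5:e rests on {2:i, 3:o}
piece 6:c rests on {4:a}
piece 7:c rests on {6:c}
piece 8:c rests on {7:c}
minimal pieces: {0:e, 1:c}
ways to finish when only these pieces remain (= sum over removing one remaining piece with nothing left below it):
  1 left: {5}→1  {8}→1
  2 left: {5,8}→2  {7,8}→1
  3 left: {5,7,8}→3  {6,7,8}→1
  4 left: {4,6,7,8}→1  {5,6,7,8}→4
  5 left: {4,5,6,7,8}→5
  6 left: {2,4,5,6,7,8}→5  {3,4,5,6,7,8}→5
  7 left: {2,3,4,5,6,7,8}→10
  placing 0:e first → 10 extensions
  placing 1:c first → 10 extensions
total linear extensions = 20

20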